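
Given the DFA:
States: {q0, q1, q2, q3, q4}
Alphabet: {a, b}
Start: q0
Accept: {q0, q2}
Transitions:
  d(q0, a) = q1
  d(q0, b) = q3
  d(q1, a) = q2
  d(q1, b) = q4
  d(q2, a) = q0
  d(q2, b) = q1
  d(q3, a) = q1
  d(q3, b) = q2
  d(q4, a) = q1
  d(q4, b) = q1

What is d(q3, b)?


Looking up transition d(q3, b)

q2


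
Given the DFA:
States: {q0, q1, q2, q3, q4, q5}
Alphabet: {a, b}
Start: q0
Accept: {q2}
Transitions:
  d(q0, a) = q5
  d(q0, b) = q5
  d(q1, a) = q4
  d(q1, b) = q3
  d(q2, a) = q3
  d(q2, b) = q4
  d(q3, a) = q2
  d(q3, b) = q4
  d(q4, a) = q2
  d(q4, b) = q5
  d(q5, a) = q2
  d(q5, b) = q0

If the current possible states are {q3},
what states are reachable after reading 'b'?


Apply transition on 'b' from each current state:
  d(q3, b) = q4

{q4}


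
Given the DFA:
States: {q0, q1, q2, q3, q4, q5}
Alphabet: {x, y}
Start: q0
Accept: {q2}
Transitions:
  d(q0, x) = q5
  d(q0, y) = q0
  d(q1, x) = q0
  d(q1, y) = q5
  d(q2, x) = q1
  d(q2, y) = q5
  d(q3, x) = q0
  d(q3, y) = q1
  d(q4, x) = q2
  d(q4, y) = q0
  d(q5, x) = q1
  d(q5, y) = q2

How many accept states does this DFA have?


Accept states listed: {q2}
Counting: q2(1)

1


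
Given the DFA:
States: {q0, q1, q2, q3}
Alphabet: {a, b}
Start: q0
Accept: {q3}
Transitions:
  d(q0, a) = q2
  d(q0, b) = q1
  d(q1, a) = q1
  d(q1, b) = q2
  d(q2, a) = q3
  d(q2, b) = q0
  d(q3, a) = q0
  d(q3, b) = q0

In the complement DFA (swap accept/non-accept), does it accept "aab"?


Trace: q0 -> q2 -> q3 -> q0
Final: q0
Original accept: {q3}
Complement: q0 is not in original accept

Yes, complement accepts (original rejects)


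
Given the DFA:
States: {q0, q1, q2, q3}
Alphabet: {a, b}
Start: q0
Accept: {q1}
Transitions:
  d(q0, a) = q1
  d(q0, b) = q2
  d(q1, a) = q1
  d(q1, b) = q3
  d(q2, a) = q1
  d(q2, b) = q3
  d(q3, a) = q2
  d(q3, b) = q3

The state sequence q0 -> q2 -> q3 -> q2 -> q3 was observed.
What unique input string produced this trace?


Trace back each transition to find the symbol:
  q0 --[b]--> q2
  q2 --[b]--> q3
  q3 --[a]--> q2
  q2 --[b]--> q3

"bbab"


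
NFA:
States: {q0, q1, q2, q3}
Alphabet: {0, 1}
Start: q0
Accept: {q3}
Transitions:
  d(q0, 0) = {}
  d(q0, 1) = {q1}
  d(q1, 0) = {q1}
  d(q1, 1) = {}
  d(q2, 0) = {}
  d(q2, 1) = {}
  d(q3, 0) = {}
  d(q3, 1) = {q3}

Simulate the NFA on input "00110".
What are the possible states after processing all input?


Start: {q0}
  --0--> {}
  --0--> {}
  --1--> {}
  --1--> {}
  --0--> {}

{} (empty set, no valid transitions)


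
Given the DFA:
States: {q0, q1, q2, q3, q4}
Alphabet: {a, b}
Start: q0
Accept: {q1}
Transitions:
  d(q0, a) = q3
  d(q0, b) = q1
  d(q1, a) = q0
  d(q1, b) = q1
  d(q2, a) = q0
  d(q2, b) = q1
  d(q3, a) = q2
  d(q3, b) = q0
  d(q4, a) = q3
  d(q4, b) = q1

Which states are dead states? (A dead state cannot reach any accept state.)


Forward reachability from each state:
  q0 -> reaches accept state q1 (live)
  q1 -> reaches accept state q1 (live)
  q2 -> reaches accept state q1 (live)
  q3 -> reaches accept state q1 (live)
  q4 -> reaches accept state q1 (live)

None (all states can reach an accept state)


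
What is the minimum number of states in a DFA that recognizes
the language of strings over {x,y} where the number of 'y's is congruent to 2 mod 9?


States track (count of 'y') mod 9.
Need 9 states: one per remainder 0..8; accept = remainder 2.

9


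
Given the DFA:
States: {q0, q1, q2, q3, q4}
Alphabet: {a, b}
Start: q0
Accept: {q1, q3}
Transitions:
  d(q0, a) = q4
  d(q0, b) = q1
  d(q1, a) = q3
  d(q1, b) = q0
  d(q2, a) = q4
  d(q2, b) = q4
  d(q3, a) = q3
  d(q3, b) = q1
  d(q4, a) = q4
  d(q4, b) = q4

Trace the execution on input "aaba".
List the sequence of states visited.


Input: aaba
d(q0, a) = q4
d(q4, a) = q4
d(q4, b) = q4
d(q4, a) = q4


q0 -> q4 -> q4 -> q4 -> q4


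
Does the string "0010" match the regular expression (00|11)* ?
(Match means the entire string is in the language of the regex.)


|string| = 4; first = '0'; last = '0'

No, "0010" does not match (00|11)*


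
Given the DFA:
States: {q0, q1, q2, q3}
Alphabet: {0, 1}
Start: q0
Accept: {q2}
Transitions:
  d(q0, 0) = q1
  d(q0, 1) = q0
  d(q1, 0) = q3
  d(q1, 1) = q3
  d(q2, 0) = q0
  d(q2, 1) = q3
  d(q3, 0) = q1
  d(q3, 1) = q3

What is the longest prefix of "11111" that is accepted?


Run the DFA, marking each prefix where the state is accepting:
  "" -> q0 [reject]
  "1" -> q0 [reject]
  "11" -> q0 [reject]
  "111" -> q0 [reject]
  "1111" -> q0 [reject]
  "11111" -> q0 [reject]

No prefix is accepted


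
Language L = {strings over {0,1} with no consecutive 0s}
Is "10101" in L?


'00' does not occur

Yes, "10101" is in L


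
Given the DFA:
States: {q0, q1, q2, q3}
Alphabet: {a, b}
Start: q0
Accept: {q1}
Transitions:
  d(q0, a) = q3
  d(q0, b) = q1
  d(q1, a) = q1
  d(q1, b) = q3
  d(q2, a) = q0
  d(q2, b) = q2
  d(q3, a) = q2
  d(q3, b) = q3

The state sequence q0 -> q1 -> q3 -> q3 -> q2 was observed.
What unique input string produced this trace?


Trace back each transition to find the symbol:
  q0 --[b]--> q1
  q1 --[b]--> q3
  q3 --[b]--> q3
  q3 --[a]--> q2

"bbba"


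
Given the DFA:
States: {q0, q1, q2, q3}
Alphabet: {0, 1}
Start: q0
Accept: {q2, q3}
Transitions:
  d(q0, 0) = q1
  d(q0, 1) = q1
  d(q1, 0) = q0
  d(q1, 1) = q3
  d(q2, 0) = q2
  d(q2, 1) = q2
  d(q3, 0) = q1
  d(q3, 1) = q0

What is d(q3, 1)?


Looking up transition d(q3, 1)

q0


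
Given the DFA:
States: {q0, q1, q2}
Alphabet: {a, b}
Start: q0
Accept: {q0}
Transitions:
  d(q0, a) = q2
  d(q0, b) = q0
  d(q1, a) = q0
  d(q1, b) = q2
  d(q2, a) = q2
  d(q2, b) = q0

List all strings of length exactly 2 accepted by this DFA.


All strings of length 2: 4 total
Accepted: 2

"ab", "bb"


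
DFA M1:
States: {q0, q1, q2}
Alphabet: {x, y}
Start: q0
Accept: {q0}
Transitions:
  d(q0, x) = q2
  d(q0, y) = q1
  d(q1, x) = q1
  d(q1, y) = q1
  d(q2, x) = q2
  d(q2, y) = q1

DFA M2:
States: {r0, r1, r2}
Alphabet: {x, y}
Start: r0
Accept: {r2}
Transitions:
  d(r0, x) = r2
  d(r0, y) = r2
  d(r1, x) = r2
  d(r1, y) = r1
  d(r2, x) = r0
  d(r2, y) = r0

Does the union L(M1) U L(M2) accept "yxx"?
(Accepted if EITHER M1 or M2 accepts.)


M1: final=q1 accepted=False
M2: final=r2 accepted=True

Yes, union accepts


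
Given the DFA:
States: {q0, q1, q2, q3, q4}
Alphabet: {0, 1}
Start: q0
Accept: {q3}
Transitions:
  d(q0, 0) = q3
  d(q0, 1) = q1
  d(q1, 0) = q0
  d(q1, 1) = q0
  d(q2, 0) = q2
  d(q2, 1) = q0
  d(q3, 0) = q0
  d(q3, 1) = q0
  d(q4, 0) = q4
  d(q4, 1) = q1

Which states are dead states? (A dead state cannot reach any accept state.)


Forward reachability from each state:
  q0 -> reaches accept state q3 (live)
  q1 -> reaches accept state q3 (live)
  q2 -> reaches accept state q3 (live)
  q3 -> reaches accept state q3 (live)
  q4 -> reaches accept state q3 (live)

None (all states can reach an accept state)


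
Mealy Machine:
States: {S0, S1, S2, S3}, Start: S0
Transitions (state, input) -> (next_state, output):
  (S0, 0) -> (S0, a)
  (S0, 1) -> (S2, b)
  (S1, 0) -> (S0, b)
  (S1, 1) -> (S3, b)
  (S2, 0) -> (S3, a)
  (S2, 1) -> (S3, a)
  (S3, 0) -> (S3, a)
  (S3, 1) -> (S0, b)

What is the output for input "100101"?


Step-by-step:
  (S0, 1) -> (S2, b)
  (S2, 0) -> (S3, a)
  (S3, 0) -> (S3, a)
  (S3, 1) -> (S0, b)
  (S0, 0) -> (S0, a)
  (S0, 1) -> (S2, b)

"baabab"


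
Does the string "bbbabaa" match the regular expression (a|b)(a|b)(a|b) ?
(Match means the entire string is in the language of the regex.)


|string| = 7; first = 'b'; last = 'a'

No, "bbbabaa" does not match (a|b)(a|b)(a|b)


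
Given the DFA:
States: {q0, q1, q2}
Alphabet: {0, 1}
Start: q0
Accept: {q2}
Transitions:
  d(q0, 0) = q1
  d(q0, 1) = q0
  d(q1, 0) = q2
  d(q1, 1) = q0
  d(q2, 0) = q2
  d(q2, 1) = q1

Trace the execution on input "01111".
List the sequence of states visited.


Input: 01111
d(q0, 0) = q1
d(q1, 1) = q0
d(q0, 1) = q0
d(q0, 1) = q0
d(q0, 1) = q0


q0 -> q1 -> q0 -> q0 -> q0 -> q0


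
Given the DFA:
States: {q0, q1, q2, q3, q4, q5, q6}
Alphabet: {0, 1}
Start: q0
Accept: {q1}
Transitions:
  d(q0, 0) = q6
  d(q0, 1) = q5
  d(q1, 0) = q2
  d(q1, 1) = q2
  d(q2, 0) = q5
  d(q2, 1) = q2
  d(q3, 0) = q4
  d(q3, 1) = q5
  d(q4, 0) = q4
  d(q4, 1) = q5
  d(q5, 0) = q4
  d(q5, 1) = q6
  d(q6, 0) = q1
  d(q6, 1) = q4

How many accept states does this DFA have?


Accept states listed: {q1}
Counting: q1(1)

1


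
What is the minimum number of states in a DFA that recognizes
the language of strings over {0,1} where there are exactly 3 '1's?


States: count = 0, 1, ..., 3 (that's 4 states), plus a dead state for count > 3.
Total: 4 + 1 = 5. Accept = count-3 state.

5


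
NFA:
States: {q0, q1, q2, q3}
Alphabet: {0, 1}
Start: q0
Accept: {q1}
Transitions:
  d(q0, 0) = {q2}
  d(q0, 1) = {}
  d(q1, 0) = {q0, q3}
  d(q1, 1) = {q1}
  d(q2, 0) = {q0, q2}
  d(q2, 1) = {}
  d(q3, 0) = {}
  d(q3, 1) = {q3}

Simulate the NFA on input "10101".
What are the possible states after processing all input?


Start: {q0}
  --1--> {}
  --0--> {}
  --1--> {}
  --0--> {}
  --1--> {}

{} (empty set, no valid transitions)


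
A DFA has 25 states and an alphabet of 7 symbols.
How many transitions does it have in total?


Each state has exactly one transition per symbol.
25 * 7 = 175

175


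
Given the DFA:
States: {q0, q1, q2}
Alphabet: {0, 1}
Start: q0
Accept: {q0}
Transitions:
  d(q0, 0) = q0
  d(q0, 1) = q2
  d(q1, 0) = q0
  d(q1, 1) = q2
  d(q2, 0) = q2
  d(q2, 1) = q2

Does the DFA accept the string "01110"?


Trace: q0 -> q0 -> q2 -> q2 -> q2 -> q2
Final state: q2
Accept states: {q0}

No, rejected (final state q2 is not an accept state)


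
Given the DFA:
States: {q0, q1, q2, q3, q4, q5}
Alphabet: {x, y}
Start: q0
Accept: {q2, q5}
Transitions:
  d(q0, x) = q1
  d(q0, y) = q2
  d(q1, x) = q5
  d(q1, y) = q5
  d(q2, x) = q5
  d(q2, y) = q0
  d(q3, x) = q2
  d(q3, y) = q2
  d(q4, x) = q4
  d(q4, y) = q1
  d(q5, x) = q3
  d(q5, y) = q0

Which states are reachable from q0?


BFS from q0:
  layer 0: {q0}
  layer 1: {q1, q2}
  layer 2: {q5}
  layer 3: {q3}

{q0, q1, q2, q3, q5}


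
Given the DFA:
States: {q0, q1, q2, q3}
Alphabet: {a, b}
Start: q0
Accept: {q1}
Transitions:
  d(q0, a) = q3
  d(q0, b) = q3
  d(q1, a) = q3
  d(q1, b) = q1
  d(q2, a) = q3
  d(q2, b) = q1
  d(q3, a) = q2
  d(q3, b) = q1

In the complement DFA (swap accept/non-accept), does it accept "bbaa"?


Trace: q0 -> q3 -> q1 -> q3 -> q2
Final: q2
Original accept: {q1}
Complement: q2 is not in original accept

Yes, complement accepts (original rejects)


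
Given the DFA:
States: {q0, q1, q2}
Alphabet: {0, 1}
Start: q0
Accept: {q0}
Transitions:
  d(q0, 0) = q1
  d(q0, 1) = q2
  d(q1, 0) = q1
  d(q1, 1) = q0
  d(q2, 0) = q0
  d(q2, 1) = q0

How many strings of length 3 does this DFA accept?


Enumerating all length-3 strings:
  "000" -> q1 [reject]
  "001" -> q0 [accept]
  "010" -> q1 [reject]
  "011" -> q2 [reject]
  "100" -> q1 [reject]
  "101" -> q2 [reject]
  "110" -> q1 [reject]
  "111" -> q2 [reject]

1 out of 8


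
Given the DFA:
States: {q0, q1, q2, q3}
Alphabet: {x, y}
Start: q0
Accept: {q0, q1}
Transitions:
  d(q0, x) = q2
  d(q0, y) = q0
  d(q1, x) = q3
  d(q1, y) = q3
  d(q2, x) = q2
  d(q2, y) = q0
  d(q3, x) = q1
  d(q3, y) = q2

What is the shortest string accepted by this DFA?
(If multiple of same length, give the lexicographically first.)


BFS by string length (lex-first path to each state shown):
  len 0: q0<-""
Found accept state at length 0.

"" (empty string)


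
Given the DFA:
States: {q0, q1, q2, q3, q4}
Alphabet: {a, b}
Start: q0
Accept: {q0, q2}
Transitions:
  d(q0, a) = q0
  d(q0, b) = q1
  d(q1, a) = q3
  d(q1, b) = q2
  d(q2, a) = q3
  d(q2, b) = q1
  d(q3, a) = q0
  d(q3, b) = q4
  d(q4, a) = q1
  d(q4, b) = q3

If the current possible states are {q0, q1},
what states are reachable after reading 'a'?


Apply transition on 'a' from each current state:
  d(q0, a) = q0
  d(q1, a) = q3

{q0, q3}


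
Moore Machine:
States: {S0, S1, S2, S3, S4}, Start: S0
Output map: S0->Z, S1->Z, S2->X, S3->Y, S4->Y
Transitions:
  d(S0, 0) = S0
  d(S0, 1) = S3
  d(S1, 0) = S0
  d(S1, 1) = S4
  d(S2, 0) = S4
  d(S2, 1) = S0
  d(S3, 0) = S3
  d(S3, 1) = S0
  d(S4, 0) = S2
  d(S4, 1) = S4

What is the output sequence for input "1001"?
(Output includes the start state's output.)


Start: S0 (output Z)
  --1--> S3 (output Y)
  --0--> S3 (output Y)
  --0--> S3 (output Y)
  --1--> S0 (output Z)

"ZYYYZ"


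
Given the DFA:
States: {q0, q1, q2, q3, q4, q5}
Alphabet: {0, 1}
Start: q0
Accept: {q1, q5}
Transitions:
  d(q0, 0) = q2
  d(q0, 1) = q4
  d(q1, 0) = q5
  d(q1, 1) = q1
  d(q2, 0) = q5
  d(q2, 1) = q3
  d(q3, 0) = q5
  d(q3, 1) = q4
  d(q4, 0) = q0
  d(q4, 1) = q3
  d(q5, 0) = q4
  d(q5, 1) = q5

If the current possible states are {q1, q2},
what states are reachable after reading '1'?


Apply transition on '1' from each current state:
  d(q1, 1) = q1
  d(q2, 1) = q3

{q1, q3}


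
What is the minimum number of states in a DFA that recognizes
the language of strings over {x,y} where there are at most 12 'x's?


States: count = 0, 1, ..., 12 (all accepting; 13 states), plus a dead state for count > 12.
Total: 13 + 1 = 14.

14


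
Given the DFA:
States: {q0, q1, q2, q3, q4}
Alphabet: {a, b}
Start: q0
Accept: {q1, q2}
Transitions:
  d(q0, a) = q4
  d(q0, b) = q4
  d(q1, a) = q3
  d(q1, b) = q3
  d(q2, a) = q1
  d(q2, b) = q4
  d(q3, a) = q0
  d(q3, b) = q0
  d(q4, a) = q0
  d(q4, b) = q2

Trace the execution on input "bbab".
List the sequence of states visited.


Input: bbab
d(q0, b) = q4
d(q4, b) = q2
d(q2, a) = q1
d(q1, b) = q3


q0 -> q4 -> q2 -> q1 -> q3


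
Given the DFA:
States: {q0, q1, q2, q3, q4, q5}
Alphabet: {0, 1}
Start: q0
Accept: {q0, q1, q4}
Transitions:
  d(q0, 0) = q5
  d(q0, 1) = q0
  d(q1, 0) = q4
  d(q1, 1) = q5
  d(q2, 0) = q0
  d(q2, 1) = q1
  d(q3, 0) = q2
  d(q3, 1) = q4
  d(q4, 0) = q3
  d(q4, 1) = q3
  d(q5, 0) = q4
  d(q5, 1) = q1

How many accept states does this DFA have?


Accept states listed: {q0, q1, q4}
Counting: q0(1) q1(2) q4(3)

3


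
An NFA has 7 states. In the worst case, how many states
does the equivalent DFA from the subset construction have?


Subset construction: one DFA state per subset of NFA states.
2^7 = 128

128


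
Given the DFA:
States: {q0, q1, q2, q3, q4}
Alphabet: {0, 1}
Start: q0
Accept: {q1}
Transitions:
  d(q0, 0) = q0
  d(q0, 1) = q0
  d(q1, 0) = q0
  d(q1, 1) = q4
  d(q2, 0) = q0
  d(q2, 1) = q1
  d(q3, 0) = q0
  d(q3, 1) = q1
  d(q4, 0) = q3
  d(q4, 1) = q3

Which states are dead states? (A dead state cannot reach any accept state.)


Forward reachability from each state:
  q0 -> reaches {q0}, no accept state (dead)
  q1 -> reaches accept state q1 (live)
  q2 -> reaches accept state q1 (live)
  q3 -> reaches accept state q1 (live)
  q4 -> reaches accept state q1 (live)

{q0}


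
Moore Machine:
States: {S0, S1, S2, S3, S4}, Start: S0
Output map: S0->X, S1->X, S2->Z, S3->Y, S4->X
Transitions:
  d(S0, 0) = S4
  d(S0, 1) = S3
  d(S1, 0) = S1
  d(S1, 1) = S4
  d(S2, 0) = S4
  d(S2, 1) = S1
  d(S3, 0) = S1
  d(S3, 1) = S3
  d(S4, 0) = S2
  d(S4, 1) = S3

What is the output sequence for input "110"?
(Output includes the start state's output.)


Start: S0 (output X)
  --1--> S3 (output Y)
  --1--> S3 (output Y)
  --0--> S1 (output X)

"XYYX"


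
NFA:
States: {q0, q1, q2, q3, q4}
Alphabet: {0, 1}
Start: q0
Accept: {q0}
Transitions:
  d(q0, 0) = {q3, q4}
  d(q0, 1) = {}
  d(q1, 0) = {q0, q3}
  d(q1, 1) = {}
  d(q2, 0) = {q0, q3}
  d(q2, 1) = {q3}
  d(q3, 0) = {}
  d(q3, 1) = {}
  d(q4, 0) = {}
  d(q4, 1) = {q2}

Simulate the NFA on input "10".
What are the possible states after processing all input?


Start: {q0}
  --1--> {}
  --0--> {}

{} (empty set, no valid transitions)


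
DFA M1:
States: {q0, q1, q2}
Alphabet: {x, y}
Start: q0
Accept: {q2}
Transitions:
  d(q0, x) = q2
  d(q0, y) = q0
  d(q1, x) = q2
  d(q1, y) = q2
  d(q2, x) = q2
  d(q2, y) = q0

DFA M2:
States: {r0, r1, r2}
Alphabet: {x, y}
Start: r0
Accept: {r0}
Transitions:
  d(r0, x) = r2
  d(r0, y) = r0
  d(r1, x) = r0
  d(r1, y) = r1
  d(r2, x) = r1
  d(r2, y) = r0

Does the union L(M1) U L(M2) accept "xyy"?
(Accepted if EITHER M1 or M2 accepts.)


M1: final=q0 accepted=False
M2: final=r0 accepted=True

Yes, union accepts


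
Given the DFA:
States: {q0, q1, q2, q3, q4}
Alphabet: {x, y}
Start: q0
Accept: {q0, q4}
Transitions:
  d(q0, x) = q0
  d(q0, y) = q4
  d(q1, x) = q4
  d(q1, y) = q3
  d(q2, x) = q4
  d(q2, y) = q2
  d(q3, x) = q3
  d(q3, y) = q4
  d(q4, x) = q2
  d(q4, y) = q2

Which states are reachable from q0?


BFS from q0:
  layer 0: {q0}
  layer 1: {q4}
  layer 2: {q2}

{q0, q2, q4}


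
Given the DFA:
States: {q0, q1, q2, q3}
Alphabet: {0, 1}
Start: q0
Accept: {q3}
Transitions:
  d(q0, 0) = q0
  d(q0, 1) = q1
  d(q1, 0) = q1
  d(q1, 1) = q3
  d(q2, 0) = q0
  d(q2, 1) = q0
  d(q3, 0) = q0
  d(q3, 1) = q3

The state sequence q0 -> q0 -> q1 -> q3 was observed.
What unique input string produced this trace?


Trace back each transition to find the symbol:
  q0 --[0]--> q0
  q0 --[1]--> q1
  q1 --[1]--> q3

"011"


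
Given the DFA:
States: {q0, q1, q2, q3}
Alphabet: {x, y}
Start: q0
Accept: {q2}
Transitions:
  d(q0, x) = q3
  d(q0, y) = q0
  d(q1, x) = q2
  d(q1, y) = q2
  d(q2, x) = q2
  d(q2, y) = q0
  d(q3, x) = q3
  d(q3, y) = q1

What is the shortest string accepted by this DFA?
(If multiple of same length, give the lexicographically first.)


BFS by string length (lex-first path to each state shown):
  len 0: q0<-""
  len 1: q0<-"y", q3<-"x"
  len 2: q0<-"yy", q1<-"xy", q3<-"xx"
  len 3: q0<-"yyy", q1<-"xxy", q2<-"xyx", q3<-"xxx"
Found accept state at length 3.

"xyx"


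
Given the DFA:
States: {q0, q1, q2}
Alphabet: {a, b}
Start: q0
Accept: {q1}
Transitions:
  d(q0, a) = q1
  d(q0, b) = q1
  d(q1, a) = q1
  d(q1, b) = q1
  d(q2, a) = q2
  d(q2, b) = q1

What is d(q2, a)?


Looking up transition d(q2, a)

q2


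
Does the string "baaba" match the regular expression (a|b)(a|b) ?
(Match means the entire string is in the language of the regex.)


|string| = 5; first = 'b'; last = 'a'

No, "baaba" does not match (a|b)(a|b)


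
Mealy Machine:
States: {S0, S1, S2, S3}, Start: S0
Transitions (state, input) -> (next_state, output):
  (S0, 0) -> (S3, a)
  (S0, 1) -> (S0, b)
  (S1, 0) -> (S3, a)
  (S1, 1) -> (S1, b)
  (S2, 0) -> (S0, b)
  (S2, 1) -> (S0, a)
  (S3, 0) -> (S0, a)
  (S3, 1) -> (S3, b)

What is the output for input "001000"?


Step-by-step:
  (S0, 0) -> (S3, a)
  (S3, 0) -> (S0, a)
  (S0, 1) -> (S0, b)
  (S0, 0) -> (S3, a)
  (S3, 0) -> (S0, a)
  (S0, 0) -> (S3, a)

"aabaaa"


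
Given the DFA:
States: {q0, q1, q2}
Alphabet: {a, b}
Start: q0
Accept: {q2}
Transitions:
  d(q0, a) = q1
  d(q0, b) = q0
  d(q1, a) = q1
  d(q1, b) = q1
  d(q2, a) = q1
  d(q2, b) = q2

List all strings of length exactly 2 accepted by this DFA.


All strings of length 2: 4 total
Accepted: 0

None


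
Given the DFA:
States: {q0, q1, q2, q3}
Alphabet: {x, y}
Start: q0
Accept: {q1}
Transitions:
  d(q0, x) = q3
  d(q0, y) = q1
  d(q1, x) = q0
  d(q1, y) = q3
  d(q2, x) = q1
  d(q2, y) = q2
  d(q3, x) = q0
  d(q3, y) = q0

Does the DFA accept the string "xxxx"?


Trace: q0 -> q3 -> q0 -> q3 -> q0
Final state: q0
Accept states: {q1}

No, rejected (final state q0 is not an accept state)


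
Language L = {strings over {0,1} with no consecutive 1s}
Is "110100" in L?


'11' occurs at index 0

No, "110100" is not in L


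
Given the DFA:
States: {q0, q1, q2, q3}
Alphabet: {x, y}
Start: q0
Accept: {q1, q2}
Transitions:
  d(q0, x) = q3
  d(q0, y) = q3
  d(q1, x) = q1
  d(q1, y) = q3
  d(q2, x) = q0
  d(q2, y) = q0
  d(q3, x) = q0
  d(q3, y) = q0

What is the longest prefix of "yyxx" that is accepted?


Run the DFA, marking each prefix where the state is accepting:
  "" -> q0 [reject]
  "y" -> q3 [reject]
  "yy" -> q0 [reject]
  "yyx" -> q3 [reject]
  "yyxx" -> q0 [reject]

No prefix is accepted


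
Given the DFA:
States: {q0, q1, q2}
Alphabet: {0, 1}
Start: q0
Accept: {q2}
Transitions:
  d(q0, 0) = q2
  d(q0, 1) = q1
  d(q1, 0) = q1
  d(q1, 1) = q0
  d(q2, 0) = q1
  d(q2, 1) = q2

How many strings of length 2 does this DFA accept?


Enumerating all length-2 strings:
  "00" -> q1 [reject]
  "01" -> q2 [accept]
  "10" -> q1 [reject]
  "11" -> q0 [reject]

1 out of 4


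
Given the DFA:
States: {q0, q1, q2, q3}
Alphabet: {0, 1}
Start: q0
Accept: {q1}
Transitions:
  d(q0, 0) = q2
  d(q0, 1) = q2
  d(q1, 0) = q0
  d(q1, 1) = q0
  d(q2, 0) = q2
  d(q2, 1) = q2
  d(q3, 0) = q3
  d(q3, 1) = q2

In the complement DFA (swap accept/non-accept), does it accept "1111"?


Trace: q0 -> q2 -> q2 -> q2 -> q2
Final: q2
Original accept: {q1}
Complement: q2 is not in original accept

Yes, complement accepts (original rejects)


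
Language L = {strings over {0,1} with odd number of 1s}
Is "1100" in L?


count('1') = 2; 2 mod 2 = 0

No, "1100" is not in L


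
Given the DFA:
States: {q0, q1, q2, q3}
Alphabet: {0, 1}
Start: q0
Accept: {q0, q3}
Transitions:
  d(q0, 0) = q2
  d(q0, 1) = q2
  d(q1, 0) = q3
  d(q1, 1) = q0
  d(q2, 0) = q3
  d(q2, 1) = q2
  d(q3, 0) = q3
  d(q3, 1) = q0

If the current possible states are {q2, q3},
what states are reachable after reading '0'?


Apply transition on '0' from each current state:
  d(q2, 0) = q3
  d(q3, 0) = q3

{q3}


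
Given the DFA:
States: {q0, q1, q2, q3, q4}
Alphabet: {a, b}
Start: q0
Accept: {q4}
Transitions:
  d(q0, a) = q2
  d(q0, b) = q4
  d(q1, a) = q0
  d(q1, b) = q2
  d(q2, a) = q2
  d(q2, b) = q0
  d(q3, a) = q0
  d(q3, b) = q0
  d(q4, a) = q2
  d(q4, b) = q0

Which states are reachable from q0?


BFS from q0:
  layer 0: {q0}
  layer 1: {q2, q4}

{q0, q2, q4}


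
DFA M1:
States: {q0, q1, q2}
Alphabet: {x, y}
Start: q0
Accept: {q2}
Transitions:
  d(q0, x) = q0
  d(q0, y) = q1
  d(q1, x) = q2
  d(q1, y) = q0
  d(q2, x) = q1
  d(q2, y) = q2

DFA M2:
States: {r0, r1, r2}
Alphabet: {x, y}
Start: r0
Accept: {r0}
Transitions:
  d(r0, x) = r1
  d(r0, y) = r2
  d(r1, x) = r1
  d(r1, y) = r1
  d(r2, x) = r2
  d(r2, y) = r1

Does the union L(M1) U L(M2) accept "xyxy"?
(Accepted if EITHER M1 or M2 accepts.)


M1: final=q2 accepted=True
M2: final=r1 accepted=False

Yes, union accepts


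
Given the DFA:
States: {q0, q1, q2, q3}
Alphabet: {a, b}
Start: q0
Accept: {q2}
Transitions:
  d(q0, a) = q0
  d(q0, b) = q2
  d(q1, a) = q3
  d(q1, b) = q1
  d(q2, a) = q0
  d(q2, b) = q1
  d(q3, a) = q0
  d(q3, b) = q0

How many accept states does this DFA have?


Accept states listed: {q2}
Counting: q2(1)

1


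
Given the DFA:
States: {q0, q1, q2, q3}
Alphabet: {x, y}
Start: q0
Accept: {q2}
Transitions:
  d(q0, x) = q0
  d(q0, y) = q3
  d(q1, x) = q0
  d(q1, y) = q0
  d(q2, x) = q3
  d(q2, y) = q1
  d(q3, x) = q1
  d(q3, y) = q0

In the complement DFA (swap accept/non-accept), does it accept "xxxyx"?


Trace: q0 -> q0 -> q0 -> q0 -> q3 -> q1
Final: q1
Original accept: {q2}
Complement: q1 is not in original accept

Yes, complement accepts (original rejects)


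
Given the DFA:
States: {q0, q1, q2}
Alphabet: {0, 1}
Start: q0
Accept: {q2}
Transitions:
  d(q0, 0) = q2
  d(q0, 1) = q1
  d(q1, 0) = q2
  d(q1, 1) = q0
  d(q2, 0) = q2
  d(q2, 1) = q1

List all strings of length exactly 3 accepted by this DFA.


All strings of length 3: 8 total
Accepted: 4

"000", "010", "100", "110"


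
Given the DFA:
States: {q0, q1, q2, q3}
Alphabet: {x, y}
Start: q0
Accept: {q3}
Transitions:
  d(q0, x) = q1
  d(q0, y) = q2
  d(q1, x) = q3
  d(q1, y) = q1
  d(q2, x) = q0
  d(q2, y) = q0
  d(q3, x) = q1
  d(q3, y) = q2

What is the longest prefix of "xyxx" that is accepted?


Run the DFA, marking each prefix where the state is accepting:
  "" -> q0 [reject]
  "x" -> q1 [reject]
  "xy" -> q1 [reject]
  "xyx" -> q3 [accept]
  "xyxx" -> q1 [reject]

"xyx"


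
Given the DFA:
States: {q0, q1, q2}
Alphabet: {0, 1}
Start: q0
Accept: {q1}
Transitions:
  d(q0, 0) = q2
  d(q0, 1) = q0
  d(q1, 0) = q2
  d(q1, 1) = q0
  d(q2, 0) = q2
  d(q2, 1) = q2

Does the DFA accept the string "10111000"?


Trace: q0 -> q0 -> q2 -> q2 -> q2 -> q2 -> q2 -> q2 -> q2
Final state: q2
Accept states: {q1}

No, rejected (final state q2 is not an accept state)


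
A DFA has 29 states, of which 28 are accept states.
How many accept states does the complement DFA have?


Complement swaps accept and non-accept states.
29 - 28 = 1

1


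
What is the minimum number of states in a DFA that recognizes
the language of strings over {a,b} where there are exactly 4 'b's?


States: count = 0, 1, ..., 4 (that's 5 states), plus a dead state for count > 4.
Total: 5 + 1 = 6. Accept = count-4 state.

6


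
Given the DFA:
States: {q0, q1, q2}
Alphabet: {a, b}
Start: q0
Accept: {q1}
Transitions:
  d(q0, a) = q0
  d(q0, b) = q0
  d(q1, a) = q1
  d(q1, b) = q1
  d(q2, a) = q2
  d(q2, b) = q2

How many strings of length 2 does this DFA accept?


Enumerating all length-2 strings:
  "aa" -> q0 [reject]
  "ab" -> q0 [reject]
  "ba" -> q0 [reject]
  "bb" -> q0 [reject]

0 out of 4


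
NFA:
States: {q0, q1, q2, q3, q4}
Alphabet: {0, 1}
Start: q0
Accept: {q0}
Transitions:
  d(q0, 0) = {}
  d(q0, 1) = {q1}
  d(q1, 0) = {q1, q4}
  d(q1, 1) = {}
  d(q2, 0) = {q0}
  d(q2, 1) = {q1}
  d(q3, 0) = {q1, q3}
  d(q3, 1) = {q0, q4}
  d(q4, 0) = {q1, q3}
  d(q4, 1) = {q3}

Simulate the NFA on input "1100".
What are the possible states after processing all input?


Start: {q0}
  --1--> {q1}
  --1--> {}
  --0--> {}
  --0--> {}

{} (empty set, no valid transitions)


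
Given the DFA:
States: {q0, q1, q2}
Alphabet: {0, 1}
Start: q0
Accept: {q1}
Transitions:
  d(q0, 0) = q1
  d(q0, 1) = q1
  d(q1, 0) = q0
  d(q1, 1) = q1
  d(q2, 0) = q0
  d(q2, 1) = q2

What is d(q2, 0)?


Looking up transition d(q2, 0)

q0


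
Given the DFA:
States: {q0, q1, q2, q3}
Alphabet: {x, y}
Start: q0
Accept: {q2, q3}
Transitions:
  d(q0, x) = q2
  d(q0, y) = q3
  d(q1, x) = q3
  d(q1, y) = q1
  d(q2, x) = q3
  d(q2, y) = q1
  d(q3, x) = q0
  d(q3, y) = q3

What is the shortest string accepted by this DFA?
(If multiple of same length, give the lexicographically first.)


BFS by string length (lex-first path to each state shown):
  len 0: q0<-""
  len 1: q2<-"x", q3<-"y"
Found accept state at length 1.

"x"


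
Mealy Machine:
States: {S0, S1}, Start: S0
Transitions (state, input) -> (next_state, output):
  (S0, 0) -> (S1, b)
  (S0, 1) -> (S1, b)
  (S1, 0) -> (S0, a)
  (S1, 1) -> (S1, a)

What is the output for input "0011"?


Step-by-step:
  (S0, 0) -> (S1, b)
  (S1, 0) -> (S0, a)
  (S0, 1) -> (S1, b)
  (S1, 1) -> (S1, a)

"baba"


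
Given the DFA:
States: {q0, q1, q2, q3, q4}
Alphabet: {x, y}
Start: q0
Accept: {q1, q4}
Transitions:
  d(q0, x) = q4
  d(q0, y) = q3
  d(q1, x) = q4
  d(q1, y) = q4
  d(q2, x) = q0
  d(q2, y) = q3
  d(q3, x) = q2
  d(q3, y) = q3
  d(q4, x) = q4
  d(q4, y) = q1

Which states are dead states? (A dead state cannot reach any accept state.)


Forward reachability from each state:
  q0 -> reaches accept state q1 (live)
  q1 -> reaches accept state q1 (live)
  q2 -> reaches accept state q1 (live)
  q3 -> reaches accept state q1 (live)
  q4 -> reaches accept state q1 (live)

None (all states can reach an accept state)


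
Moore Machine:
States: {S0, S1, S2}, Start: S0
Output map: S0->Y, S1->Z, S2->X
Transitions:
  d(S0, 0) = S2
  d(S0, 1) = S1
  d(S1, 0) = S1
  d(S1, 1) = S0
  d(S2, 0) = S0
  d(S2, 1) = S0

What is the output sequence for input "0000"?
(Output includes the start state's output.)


Start: S0 (output Y)
  --0--> S2 (output X)
  --0--> S0 (output Y)
  --0--> S2 (output X)
  --0--> S0 (output Y)

"YXYXY"


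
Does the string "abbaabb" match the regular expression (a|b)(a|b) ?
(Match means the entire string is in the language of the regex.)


|string| = 7; first = 'a'; last = 'b'

No, "abbaabb" does not match (a|b)(a|b)


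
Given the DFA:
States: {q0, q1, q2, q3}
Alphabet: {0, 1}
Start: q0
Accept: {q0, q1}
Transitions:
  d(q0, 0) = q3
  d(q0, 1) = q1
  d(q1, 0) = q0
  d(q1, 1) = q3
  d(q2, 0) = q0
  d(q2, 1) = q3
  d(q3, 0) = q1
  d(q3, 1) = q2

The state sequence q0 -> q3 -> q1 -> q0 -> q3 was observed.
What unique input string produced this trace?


Trace back each transition to find the symbol:
  q0 --[0]--> q3
  q3 --[0]--> q1
  q1 --[0]--> q0
  q0 --[0]--> q3

"0000"


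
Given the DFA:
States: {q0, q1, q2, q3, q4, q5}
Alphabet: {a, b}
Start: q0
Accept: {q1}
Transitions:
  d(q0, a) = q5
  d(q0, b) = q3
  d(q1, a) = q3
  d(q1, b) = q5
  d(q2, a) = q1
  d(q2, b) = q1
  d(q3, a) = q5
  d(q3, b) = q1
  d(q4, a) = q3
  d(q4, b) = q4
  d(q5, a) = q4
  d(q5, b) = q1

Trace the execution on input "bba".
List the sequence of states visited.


Input: bba
d(q0, b) = q3
d(q3, b) = q1
d(q1, a) = q3


q0 -> q3 -> q1 -> q3


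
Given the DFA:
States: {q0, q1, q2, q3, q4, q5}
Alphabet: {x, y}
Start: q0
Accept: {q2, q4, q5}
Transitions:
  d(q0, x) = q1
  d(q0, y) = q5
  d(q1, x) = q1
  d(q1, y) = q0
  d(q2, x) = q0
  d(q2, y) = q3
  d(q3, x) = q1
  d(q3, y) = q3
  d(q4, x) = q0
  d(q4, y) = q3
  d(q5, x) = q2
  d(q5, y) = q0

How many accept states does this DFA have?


Accept states listed: {q2, q4, q5}
Counting: q2(1) q4(2) q5(3)

3


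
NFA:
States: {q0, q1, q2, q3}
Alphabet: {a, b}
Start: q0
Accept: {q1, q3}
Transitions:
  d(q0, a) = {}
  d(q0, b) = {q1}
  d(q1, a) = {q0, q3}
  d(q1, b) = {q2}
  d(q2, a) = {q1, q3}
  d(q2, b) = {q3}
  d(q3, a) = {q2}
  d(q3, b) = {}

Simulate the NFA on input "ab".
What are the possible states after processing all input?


Start: {q0}
  --a--> {}
  --b--> {}

{} (empty set, no valid transitions)


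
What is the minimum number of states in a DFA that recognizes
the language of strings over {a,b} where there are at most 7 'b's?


States: count = 0, 1, ..., 7 (all accepting; 8 states), plus a dead state for count > 7.
Total: 8 + 1 = 9.

9


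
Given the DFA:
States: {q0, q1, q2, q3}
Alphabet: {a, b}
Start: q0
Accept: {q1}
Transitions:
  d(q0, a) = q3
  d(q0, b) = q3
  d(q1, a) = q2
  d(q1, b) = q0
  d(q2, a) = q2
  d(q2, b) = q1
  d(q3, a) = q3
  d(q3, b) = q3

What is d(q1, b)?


Looking up transition d(q1, b)

q0


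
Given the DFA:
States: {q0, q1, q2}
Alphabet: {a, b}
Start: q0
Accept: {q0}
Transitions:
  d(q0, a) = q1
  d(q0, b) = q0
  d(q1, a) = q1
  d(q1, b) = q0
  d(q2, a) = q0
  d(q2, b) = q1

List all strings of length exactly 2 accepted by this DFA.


All strings of length 2: 4 total
Accepted: 2

"ab", "bb"


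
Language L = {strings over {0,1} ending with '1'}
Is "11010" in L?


last symbol = '0'

No, "11010" is not in L


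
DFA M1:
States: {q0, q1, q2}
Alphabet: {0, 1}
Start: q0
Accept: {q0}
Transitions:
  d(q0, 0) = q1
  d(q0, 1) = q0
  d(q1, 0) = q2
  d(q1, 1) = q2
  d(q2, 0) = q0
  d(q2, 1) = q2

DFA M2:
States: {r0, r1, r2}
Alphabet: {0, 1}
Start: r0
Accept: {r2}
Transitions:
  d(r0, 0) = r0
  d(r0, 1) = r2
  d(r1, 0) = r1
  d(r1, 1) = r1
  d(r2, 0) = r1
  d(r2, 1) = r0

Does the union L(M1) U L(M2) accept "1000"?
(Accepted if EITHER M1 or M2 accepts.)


M1: final=q0 accepted=True
M2: final=r1 accepted=False

Yes, union accepts


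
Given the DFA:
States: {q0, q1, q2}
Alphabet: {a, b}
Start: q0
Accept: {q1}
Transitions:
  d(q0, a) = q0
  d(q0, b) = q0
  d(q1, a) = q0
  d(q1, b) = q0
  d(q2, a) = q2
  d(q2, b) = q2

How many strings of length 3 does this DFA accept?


Enumerating all length-3 strings:
  "aaa" -> q0 [reject]
  "aab" -> q0 [reject]
  "aba" -> q0 [reject]
  "abb" -> q0 [reject]
  "baa" -> q0 [reject]
  "bab" -> q0 [reject]
  "bba" -> q0 [reject]
  "bbb" -> q0 [reject]

0 out of 8


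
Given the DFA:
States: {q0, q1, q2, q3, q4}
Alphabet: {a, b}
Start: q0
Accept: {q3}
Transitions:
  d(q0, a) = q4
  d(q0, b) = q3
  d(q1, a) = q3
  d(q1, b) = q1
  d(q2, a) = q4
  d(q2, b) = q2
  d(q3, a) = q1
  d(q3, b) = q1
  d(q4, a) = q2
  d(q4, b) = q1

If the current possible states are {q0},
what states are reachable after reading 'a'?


Apply transition on 'a' from each current state:
  d(q0, a) = q4

{q4}


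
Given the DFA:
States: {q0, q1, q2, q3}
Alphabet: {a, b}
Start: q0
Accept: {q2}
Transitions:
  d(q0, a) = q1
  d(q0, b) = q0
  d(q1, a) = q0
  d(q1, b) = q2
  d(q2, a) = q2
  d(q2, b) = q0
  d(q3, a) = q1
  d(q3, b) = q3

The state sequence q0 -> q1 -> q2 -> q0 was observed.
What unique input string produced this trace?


Trace back each transition to find the symbol:
  q0 --[a]--> q1
  q1 --[b]--> q2
  q2 --[b]--> q0

"abb"


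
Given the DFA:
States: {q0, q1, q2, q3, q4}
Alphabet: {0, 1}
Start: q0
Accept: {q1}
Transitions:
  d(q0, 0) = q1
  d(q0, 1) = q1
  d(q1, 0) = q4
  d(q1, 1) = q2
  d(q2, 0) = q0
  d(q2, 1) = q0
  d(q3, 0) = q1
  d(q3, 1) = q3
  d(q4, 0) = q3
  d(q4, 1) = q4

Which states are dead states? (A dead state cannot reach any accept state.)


Forward reachability from each state:
  q0 -> reaches accept state q1 (live)
  q1 -> reaches accept state q1 (live)
  q2 -> reaches accept state q1 (live)
  q3 -> reaches accept state q1 (live)
  q4 -> reaches accept state q1 (live)

None (all states can reach an accept state)


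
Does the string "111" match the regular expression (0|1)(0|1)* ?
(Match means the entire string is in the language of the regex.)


|string| = 3; first = '1'; last = '1'

Yes, "111" matches (0|1)(0|1)*


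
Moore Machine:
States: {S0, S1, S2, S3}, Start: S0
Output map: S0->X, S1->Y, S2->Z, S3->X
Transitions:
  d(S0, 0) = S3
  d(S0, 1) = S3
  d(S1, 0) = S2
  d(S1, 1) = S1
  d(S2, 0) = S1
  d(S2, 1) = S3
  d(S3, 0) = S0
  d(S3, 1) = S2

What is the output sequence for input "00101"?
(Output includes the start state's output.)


Start: S0 (output X)
  --0--> S3 (output X)
  --0--> S0 (output X)
  --1--> S3 (output X)
  --0--> S0 (output X)
  --1--> S3 (output X)

"XXXXXX"


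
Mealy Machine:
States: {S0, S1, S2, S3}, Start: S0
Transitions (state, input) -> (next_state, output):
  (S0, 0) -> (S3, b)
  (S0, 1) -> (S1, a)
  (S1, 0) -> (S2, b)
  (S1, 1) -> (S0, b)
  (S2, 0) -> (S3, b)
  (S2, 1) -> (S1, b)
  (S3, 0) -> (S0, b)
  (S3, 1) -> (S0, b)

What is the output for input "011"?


Step-by-step:
  (S0, 0) -> (S3, b)
  (S3, 1) -> (S0, b)
  (S0, 1) -> (S1, a)

"bba"


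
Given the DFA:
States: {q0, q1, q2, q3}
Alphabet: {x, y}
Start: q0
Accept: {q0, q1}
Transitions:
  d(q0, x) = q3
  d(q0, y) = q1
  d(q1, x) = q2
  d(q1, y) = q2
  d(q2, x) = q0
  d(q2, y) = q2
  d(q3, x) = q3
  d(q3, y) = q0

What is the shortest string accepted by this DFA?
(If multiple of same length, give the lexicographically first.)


BFS by string length (lex-first path to each state shown):
  len 0: q0<-""
Found accept state at length 0.

"" (empty string)


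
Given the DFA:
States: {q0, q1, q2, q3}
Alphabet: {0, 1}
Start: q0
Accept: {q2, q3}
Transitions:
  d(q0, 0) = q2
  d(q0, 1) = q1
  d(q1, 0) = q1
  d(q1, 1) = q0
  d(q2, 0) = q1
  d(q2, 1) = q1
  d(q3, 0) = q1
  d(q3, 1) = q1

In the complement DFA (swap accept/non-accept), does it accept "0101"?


Trace: q0 -> q2 -> q1 -> q1 -> q0
Final: q0
Original accept: {q2, q3}
Complement: q0 is not in original accept

Yes, complement accepts (original rejects)


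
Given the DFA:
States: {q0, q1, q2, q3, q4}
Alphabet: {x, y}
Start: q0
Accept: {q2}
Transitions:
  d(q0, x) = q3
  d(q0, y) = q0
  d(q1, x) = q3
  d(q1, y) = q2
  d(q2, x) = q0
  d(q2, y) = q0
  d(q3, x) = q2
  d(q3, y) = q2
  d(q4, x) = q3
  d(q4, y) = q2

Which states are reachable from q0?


BFS from q0:
  layer 0: {q0}
  layer 1: {q3}
  layer 2: {q2}

{q0, q2, q3}


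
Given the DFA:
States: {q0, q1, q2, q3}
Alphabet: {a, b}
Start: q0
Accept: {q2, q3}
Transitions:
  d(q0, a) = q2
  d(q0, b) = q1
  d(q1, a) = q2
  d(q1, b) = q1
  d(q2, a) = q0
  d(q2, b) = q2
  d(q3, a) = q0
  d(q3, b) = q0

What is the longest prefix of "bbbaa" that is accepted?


Run the DFA, marking each prefix where the state is accepting:
  "" -> q0 [reject]
  "b" -> q1 [reject]
  "bb" -> q1 [reject]
  "bbb" -> q1 [reject]
  "bbba" -> q2 [accept]
  "bbbaa" -> q0 [reject]

"bbba"


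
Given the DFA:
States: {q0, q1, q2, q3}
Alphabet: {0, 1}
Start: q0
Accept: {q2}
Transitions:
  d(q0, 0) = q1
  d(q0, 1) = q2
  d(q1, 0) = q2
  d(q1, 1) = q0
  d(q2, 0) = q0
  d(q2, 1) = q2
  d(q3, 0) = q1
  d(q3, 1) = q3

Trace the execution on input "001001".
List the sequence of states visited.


Input: 001001
d(q0, 0) = q1
d(q1, 0) = q2
d(q2, 1) = q2
d(q2, 0) = q0
d(q0, 0) = q1
d(q1, 1) = q0


q0 -> q1 -> q2 -> q2 -> q0 -> q1 -> q0


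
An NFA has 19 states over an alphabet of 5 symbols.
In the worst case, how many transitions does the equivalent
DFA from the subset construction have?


Subset construction: one DFA state per subset of NFA states = 2^19 = 524288 states.
Each DFA state has 5 outgoing transitions: 524288 * 5 = 2621440

2621440


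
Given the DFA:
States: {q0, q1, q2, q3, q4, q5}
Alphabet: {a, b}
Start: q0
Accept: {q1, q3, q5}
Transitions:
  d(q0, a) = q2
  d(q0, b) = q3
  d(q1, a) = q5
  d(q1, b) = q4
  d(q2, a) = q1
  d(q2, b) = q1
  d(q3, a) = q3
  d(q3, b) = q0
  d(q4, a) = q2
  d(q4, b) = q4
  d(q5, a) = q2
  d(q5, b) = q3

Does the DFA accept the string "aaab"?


Trace: q0 -> q2 -> q1 -> q5 -> q3
Final state: q3
Accept states: {q1, q3, q5}

Yes, accepted (final state q3 is an accept state)


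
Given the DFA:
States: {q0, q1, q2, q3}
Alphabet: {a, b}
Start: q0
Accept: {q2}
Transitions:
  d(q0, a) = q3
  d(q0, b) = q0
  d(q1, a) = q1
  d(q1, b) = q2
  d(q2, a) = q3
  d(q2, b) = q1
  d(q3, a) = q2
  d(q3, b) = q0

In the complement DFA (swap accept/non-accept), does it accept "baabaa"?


Trace: q0 -> q0 -> q3 -> q2 -> q1 -> q1 -> q1
Final: q1
Original accept: {q2}
Complement: q1 is not in original accept

Yes, complement accepts (original rejects)


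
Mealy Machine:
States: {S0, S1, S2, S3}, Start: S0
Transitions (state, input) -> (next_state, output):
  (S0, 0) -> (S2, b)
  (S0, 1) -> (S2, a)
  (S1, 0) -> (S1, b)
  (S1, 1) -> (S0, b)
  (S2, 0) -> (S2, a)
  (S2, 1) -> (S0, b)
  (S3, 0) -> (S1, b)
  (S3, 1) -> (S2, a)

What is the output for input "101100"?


Step-by-step:
  (S0, 1) -> (S2, a)
  (S2, 0) -> (S2, a)
  (S2, 1) -> (S0, b)
  (S0, 1) -> (S2, a)
  (S2, 0) -> (S2, a)
  (S2, 0) -> (S2, a)

"aabaaa"


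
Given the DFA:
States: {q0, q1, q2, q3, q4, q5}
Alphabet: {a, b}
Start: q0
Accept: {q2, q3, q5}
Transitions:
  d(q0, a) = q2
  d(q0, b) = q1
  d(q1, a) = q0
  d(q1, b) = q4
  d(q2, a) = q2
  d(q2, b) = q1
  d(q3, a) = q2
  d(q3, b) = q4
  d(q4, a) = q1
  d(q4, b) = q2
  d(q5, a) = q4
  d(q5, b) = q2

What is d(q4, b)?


Looking up transition d(q4, b)

q2


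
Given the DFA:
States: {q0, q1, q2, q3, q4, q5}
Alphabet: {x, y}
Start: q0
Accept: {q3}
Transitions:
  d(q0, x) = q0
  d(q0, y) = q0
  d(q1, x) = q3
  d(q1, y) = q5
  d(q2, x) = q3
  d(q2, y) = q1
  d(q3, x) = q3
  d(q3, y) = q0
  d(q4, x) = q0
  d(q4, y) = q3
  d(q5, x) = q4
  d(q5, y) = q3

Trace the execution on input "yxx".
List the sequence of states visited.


Input: yxx
d(q0, y) = q0
d(q0, x) = q0
d(q0, x) = q0


q0 -> q0 -> q0 -> q0


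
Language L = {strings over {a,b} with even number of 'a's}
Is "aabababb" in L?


count('a') = 4; 4 mod 2 = 0

Yes, "aabababb" is in L


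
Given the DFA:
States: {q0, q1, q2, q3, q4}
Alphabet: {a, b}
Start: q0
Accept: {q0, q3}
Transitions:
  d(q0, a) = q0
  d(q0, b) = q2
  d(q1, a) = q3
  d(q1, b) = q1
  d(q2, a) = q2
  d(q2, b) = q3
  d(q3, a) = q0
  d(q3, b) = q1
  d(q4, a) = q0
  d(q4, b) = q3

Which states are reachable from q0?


BFS from q0:
  layer 0: {q0}
  layer 1: {q2}
  layer 2: {q3}
  layer 3: {q1}

{q0, q1, q2, q3}


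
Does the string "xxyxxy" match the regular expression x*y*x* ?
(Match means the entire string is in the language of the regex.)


|string| = 6; first = 'x'; last = 'y'

No, "xxyxxy" does not match x*y*x*


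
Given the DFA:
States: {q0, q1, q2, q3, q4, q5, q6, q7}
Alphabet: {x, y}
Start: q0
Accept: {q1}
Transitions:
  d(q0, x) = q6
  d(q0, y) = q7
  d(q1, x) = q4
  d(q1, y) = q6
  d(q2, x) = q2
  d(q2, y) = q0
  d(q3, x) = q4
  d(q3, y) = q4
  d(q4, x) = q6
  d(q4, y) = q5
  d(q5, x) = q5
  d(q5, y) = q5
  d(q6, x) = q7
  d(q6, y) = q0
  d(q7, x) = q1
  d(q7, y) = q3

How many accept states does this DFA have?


Accept states listed: {q1}
Counting: q1(1)

1
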